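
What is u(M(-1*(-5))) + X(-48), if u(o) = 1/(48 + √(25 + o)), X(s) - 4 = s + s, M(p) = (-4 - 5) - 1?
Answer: -70180/763 - √15/2289 ≈ -91.981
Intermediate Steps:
M(p) = -10 (M(p) = -9 - 1 = -10)
X(s) = 4 + 2*s (X(s) = 4 + (s + s) = 4 + 2*s)
u(M(-1*(-5))) + X(-48) = 1/(48 + √(25 - 10)) + (4 + 2*(-48)) = 1/(48 + √15) + (4 - 96) = 1/(48 + √15) - 92 = -92 + 1/(48 + √15)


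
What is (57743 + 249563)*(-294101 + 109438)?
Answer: -56748047878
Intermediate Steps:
(57743 + 249563)*(-294101 + 109438) = 307306*(-184663) = -56748047878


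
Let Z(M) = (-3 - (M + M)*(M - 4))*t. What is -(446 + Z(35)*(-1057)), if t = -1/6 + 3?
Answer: -39049313/6 ≈ -6.5082e+6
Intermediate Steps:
t = 17/6 (t = (⅙)*(-1) + 3 = -⅙ + 3 = 17/6 ≈ 2.8333)
Z(M) = -17/2 - 17*M*(-4 + M)/3 (Z(M) = (-3 - (M + M)*(M - 4))*(17/6) = (-3 - 2*M*(-4 + M))*(17/6) = -17/2 - 17*M*(-4 + M)/3)
-(446 + Z(35)*(-1057)) = -(446 + (-17/2 - 17/3*35² + (68/3)*35)*(-1057)) = -(446 + (-17/2 - 17/3*1225 + 2380/3)*(-1057)) = -(446 + (-17/2 - 20825/3 + 2380/3)*(-1057)) = -(446 - 36941/6*(-1057)) = -(446 + 39046637/6) = -1*39049313/6 = -39049313/6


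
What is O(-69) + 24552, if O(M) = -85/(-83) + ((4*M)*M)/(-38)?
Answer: 37929793/1577 ≈ 24052.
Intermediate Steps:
O(M) = 85/83 - 2*M²/19 (O(M) = -85*(-1/83) + (4*M²)*(-1/38) = 85/83 - 2*M²/19)
O(-69) + 24552 = (85/83 - 2/19*(-69)²) + 24552 = (85/83 - 2/19*4761) + 24552 = (85/83 - 9522/19) + 24552 = -788711/1577 + 24552 = 37929793/1577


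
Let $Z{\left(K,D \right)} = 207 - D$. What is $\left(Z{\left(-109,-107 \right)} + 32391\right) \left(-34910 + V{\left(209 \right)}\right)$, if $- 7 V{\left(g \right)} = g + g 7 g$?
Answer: $- \frac{17999065930}{7} \approx -2.5713 \cdot 10^{9}$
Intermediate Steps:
$V{\left(g \right)} = - g^{2} - \frac{g}{7}$ ($V{\left(g \right)} = - \frac{g + g 7 g}{7} = - \frac{g + 7 g^{2}}{7} = - g^{2} - \frac{g}{7}$)
$\left(Z{\left(-109,-107 \right)} + 32391\right) \left(-34910 + V{\left(209 \right)}\right) = \left(\left(207 - -107\right) + 32391\right) \left(-34910 - 209 \left(\frac{1}{7} + 209\right)\right) = \left(\left(207 + 107\right) + 32391\right) \left(-34910 - 209 \cdot \frac{1464}{7}\right) = \left(314 + 32391\right) \left(-34910 - \frac{305976}{7}\right) = 32705 \left(- \frac{550346}{7}\right) = - \frac{17999065930}{7}$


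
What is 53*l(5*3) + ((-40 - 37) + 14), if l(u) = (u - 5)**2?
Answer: 5237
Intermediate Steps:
l(u) = (-5 + u)**2
53*l(5*3) + ((-40 - 37) + 14) = 53*(-5 + 5*3)**2 + ((-40 - 37) + 14) = 53*(-5 + 15)**2 + (-77 + 14) = 53*10**2 - 63 = 53*100 - 63 = 5300 - 63 = 5237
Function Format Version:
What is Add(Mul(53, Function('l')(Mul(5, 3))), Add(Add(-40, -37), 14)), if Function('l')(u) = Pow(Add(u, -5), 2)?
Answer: 5237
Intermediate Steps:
Function('l')(u) = Pow(Add(-5, u), 2)
Add(Mul(53, Function('l')(Mul(5, 3))), Add(Add(-40, -37), 14)) = Add(Mul(53, Pow(Add(-5, Mul(5, 3)), 2)), Add(Add(-40, -37), 14)) = Add(Mul(53, Pow(Add(-5, 15), 2)), Add(-77, 14)) = Add(Mul(53, Pow(10, 2)), -63) = Add(Mul(53, 100), -63) = Add(5300, -63) = 5237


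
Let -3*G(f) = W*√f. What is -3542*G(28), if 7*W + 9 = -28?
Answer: -37444*√7/3 ≈ -33023.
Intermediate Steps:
W = -37/7 (W = -9/7 + (⅐)*(-28) = -9/7 - 4 = -37/7 ≈ -5.2857)
G(f) = 37*√f/21 (G(f) = -(-37)*√f/21 = 37*√f/21)
-3542*G(28) = -18722*√28/3 = -18722*2*√7/3 = -37444*√7/3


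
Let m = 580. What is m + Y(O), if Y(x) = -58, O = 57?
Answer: 522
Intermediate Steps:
m + Y(O) = 580 - 58 = 522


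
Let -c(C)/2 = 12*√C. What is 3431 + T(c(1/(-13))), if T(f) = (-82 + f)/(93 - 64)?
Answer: 99417/29 - 24*I*√13/377 ≈ 3428.2 - 0.22953*I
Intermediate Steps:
c(C) = -24*√C
T(f) = -82/29 + f/29 (T(f) = (-82 + f)/29 = (-82 + f)*(1/29) = -82/29 + f/29)
3431 + T(c(1/(-13))) = 3431 + (-82/29 + (-24*I*√13/13)/29) = 3431 + (-82/29 - 24*I*√13/377) = 99417/29 - 24*I*√13/377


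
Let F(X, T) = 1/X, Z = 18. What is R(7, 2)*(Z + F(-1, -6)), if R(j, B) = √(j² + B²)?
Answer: 17*√53 ≈ 123.76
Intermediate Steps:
R(j, B) = √(B² + j²)
R(7, 2)*(Z + F(-1, -6)) = √(2² + 7²)*(18 + 1/(-1)) = √(4 + 49)*(18 - 1) = √53*17 = 17*√53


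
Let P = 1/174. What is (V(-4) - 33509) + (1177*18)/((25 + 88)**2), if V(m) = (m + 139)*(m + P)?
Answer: -25214954105/740602 ≈ -34047.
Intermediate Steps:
P = 1/174 ≈ 0.0057471
V(m) = (139 + m)*(1/174 + m) (V(m) = (m + 139)*(m + 1/174) = (139 + m)*(1/174 + m))
(V(-4) - 33509) + (1177*18)/((25 + 88)**2) = ((139/174 + (-4)**2 + (24187/174)*(-4)) - 33509) + (1177*18)/((25 + 88)**2) = ((139/174 + 16 - 48374/87) - 33509) + 21186/(113**2) = (-31275/58 - 33509) + 21186/12769 = -1974797/58 + 21186*(1/12769) = -1974797/58 + 21186/12769 = -25214954105/740602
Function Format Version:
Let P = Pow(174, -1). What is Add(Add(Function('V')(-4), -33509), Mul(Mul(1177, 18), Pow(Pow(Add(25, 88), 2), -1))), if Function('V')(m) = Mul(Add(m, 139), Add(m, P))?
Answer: Rational(-25214954105, 740602) ≈ -34047.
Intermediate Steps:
P = Rational(1, 174) ≈ 0.0057471
Function('V')(m) = Mul(Add(139, m), Add(Rational(1, 174), m)) (Function('V')(m) = Mul(Add(m, 139), Add(m, Rational(1, 174))) = Mul(Add(139, m), Add(Rational(1, 174), m)))
Add(Add(Function('V')(-4), -33509), Mul(Mul(1177, 18), Pow(Pow(Add(25, 88), 2), -1))) = Add(Add(Add(Rational(139, 174), Pow(-4, 2), Mul(Rational(24187, 174), -4)), -33509), Mul(Mul(1177, 18), Pow(Pow(Add(25, 88), 2), -1))) = Add(Add(Add(Rational(139, 174), 16, Rational(-48374, 87)), -33509), Mul(21186, Pow(Pow(113, 2), -1))) = Add(Add(Rational(-31275, 58), -33509), Mul(21186, Pow(12769, -1))) = Add(Rational(-1974797, 58), Mul(21186, Rational(1, 12769))) = Add(Rational(-1974797, 58), Rational(21186, 12769)) = Rational(-25214954105, 740602)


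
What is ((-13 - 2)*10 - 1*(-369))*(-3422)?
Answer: -749418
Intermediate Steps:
((-13 - 2)*10 - 1*(-369))*(-3422) = (-15*10 + 369)*(-3422) = (-150 + 369)*(-3422) = 219*(-3422) = -749418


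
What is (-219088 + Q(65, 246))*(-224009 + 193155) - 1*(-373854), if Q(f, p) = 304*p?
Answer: 4452729470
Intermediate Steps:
(-219088 + Q(65, 246))*(-224009 + 193155) - 1*(-373854) = (-219088 + 304*246)*(-224009 + 193155) - 1*(-373854) = (-219088 + 74784)*(-30854) + 373854 = -144304*(-30854) + 373854 = 4452355616 + 373854 = 4452729470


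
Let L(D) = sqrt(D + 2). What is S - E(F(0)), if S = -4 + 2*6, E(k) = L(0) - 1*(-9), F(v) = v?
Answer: -1 - sqrt(2) ≈ -2.4142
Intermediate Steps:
L(D) = sqrt(2 + D)
E(k) = 9 + sqrt(2) (E(k) = sqrt(2 + 0) - 1*(-9) = sqrt(2) + 9 = 9 + sqrt(2))
S = 8 (S = -4 + 12 = 8)
S - E(F(0)) = 8 - (9 + sqrt(2)) = 8 + (-9 - sqrt(2)) = -1 - sqrt(2)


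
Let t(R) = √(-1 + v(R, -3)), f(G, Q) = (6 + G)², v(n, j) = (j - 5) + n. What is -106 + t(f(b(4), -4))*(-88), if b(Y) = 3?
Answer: -106 - 528*√2 ≈ -852.71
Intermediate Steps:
v(n, j) = -5 + j + n (v(n, j) = (-5 + j) + n = -5 + j + n)
t(R) = √(-9 + R) (t(R) = √(-1 + (-5 - 3 + R)) = √(-1 + (-8 + R)) = √(-9 + R))
-106 + t(f(b(4), -4))*(-88) = -106 + √(-9 + (6 + 3)²)*(-88) = -106 + √(-9 + 9²)*(-88) = -106 + √(-9 + 81)*(-88) = -106 + √72*(-88) = -106 + (6*√2)*(-88) = -106 - 528*√2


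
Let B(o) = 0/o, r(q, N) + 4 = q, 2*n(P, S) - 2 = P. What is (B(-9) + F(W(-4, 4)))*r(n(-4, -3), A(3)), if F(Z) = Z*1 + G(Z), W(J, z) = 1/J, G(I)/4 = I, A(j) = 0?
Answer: 25/4 ≈ 6.2500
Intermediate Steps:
n(P, S) = 1 + P/2
G(I) = 4*I
r(q, N) = -4 + q
B(o) = 0
F(Z) = 5*Z (F(Z) = Z*1 + 4*Z = Z + 4*Z = 5*Z)
(B(-9) + F(W(-4, 4)))*r(n(-4, -3), A(3)) = (0 + 5/(-4))*(-4 + (1 + (1/2)*(-4))) = (0 + 5*(-1/4))*(-4 + (1 - 2)) = (0 - 5/4)*(-4 - 1) = -5/4*(-5) = 25/4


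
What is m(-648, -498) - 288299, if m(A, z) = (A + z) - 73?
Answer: -289518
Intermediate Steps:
m(A, z) = -73 + A + z
m(-648, -498) - 288299 = (-73 - 648 - 498) - 288299 = -1219 - 288299 = -289518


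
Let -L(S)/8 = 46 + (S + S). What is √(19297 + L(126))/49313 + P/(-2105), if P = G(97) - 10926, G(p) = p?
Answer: 10829/2105 + √16913/49313 ≈ 5.1471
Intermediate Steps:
L(S) = -368 - 16*S (L(S) = -8*(46 + (S + S)) = -8*(46 + 2*S) = -368 - 16*S)
P = -10829 (P = 97 - 10926 = -10829)
√(19297 + L(126))/49313 + P/(-2105) = √(19297 + (-368 - 16*126))/49313 - 10829/(-2105) = √(19297 + (-368 - 2016))*(1/49313) - 10829*(-1/2105) = √(19297 - 2384)*(1/49313) + 10829/2105 = √16913*(1/49313) + 10829/2105 = √16913/49313 + 10829/2105 = 10829/2105 + √16913/49313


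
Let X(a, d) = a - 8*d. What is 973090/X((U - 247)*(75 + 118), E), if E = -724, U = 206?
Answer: -973090/2121 ≈ -458.79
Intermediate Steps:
973090/X((U - 247)*(75 + 118), E) = 973090/((206 - 247)*(75 + 118) - 8*(-724)) = 973090/(-41*193 + 5792) = 973090/(-7913 + 5792) = 973090/(-2121) = 973090*(-1/2121) = -973090/2121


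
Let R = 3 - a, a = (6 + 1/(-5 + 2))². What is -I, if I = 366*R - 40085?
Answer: 152219/3 ≈ 50740.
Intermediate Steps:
a = 289/9 (a = (6 + 1/(-3))² = (6 - ⅓)² = (17/3)² = 289/9 ≈ 32.111)
R = -262/9 (R = 3 - 1*289/9 = 3 - 289/9 = -262/9 ≈ -29.111)
I = -152219/3 (I = 366*(-262/9) - 40085 = -31964/3 - 40085 = -152219/3 ≈ -50740.)
-I = -1*(-152219/3) = 152219/3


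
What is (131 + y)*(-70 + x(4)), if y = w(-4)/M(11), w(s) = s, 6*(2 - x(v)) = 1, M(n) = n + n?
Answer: -588551/66 ≈ -8917.4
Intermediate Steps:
M(n) = 2*n
x(v) = 11/6 (x(v) = 2 - ⅙*1 = 2 - ⅙ = 11/6)
y = -2/11 (y = -4/(2*11) = -4/22 = -4*1/22 = -2/11 ≈ -0.18182)
(131 + y)*(-70 + x(4)) = (131 - 2/11)*(-70 + 11/6) = (1439/11)*(-409/6) = -588551/66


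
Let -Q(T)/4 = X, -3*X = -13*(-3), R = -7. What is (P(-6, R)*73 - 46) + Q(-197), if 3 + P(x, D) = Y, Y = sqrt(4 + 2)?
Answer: -213 + 73*sqrt(6) ≈ -34.187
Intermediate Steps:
Y = sqrt(6) ≈ 2.4495
P(x, D) = -3 + sqrt(6)
X = -13 (X = -(-13)*(-3)/3 = -1/3*39 = -13)
Q(T) = 52 (Q(T) = -4*(-13) = 52)
(P(-6, R)*73 - 46) + Q(-197) = ((-3 + sqrt(6))*73 - 46) + 52 = ((-219 + 73*sqrt(6)) - 46) + 52 = (-265 + 73*sqrt(6)) + 52 = -213 + 73*sqrt(6)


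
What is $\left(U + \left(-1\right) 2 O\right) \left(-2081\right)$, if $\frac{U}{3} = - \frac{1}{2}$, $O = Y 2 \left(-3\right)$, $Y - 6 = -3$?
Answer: $- \frac{143589}{2} \approx -71795.0$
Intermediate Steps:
$Y = 3$ ($Y = 6 - 3 = 3$)
$O = -18$ ($O = 3 \cdot 2 \left(-3\right) = 6 \left(-3\right) = -18$)
$U = - \frac{3}{2}$ ($U = 3 \left(- \frac{1}{2}\right) = - \frac{3}{2} \approx -1.5$)
$\left(U + \left(-1\right) 2 O\right) \left(-2081\right) = \left(- \frac{3}{2} + \left(-1\right) 2 \left(-18\right)\right) \left(-2081\right) = \left(- \frac{3}{2} - -36\right) \left(-2081\right) = \left(- \frac{3}{2} + 36\right) \left(-2081\right) = \frac{69}{2} \left(-2081\right) = - \frac{143589}{2}$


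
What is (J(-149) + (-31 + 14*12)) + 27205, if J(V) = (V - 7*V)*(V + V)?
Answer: -239070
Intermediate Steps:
J(V) = -12*V² (J(V) = (-6*V)*(2*V) = -12*V²)
(J(-149) + (-31 + 14*12)) + 27205 = (-12*(-149)² + (-31 + 14*12)) + 27205 = (-12*22201 + (-31 + 168)) + 27205 = (-266412 + 137) + 27205 = -266275 + 27205 = -239070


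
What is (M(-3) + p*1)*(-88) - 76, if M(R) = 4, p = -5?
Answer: 12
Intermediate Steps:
(M(-3) + p*1)*(-88) - 76 = (4 - 5*1)*(-88) - 76 = (4 - 5)*(-88) - 76 = -1*(-88) - 76 = 88 - 76 = 12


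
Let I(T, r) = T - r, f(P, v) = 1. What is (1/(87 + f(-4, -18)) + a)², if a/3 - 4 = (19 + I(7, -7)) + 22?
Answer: 242642929/7744 ≈ 31333.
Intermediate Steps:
a = 177 (a = 12 + 3*((19 + (7 - 1*(-7))) + 22) = 12 + 3*((19 + (7 + 7)) + 22) = 12 + 3*((19 + 14) + 22) = 12 + 3*(33 + 22) = 12 + 3*55 = 12 + 165 = 177)
(1/(87 + f(-4, -18)) + a)² = (1/(87 + 1) + 177)² = (1/88 + 177)² = (15577/88)² = 242642929/7744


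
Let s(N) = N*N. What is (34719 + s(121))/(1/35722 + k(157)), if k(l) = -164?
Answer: -1763237920/5858407 ≈ -300.98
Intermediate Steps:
s(N) = N**2
(34719 + s(121))/(1/35722 + k(157)) = (34719 + 121**2)/(1/35722 - 164) = (34719 + 14641)/(1/35722 - 164) = 49360/(-5858407/35722) = 49360*(-35722/5858407) = -1763237920/5858407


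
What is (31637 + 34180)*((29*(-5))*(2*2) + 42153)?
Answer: 2736210141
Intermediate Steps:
(31637 + 34180)*((29*(-5))*(2*2) + 42153) = 65817*(-145*4 + 42153) = 65817*(-580 + 42153) = 65817*41573 = 2736210141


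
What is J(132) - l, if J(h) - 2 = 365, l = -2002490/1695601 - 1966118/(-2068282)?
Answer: 643934999730578/1753490513741 ≈ 367.23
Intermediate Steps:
l = -403981187631/1753490513741 (l = -2002490*1/1695601 - 1966118*(-1/2068282) = -2002490/1695601 + 983059/1034141 = -403981187631/1753490513741 ≈ -0.23039)
J(h) = 367 (J(h) = 2 + 365 = 367)
J(132) - l = 367 - 1*(-403981187631/1753490513741) = 367 + 403981187631/1753490513741 = 643934999730578/1753490513741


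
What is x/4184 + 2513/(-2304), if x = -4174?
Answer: -2516411/1204992 ≈ -2.0883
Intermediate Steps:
x/4184 + 2513/(-2304) = -4174/4184 + 2513/(-2304) = -4174*1/4184 + 2513*(-1/2304) = -2087/2092 - 2513/2304 = -2516411/1204992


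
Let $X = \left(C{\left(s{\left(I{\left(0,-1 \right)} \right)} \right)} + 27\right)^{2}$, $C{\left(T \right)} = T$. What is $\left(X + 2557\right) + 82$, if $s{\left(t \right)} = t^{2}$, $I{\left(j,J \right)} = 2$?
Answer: $3600$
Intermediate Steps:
$X = 961$ ($X = \left(2^{2} + 27\right)^{2} = \left(4 + 27\right)^{2} = 31^{2} = 961$)
$\left(X + 2557\right) + 82 = \left(961 + 2557\right) + 82 = 3518 + 82 = 3600$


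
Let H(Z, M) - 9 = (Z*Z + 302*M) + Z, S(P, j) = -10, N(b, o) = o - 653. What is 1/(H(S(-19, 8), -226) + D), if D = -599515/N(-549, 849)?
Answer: -4/284847 ≈ -1.4043e-5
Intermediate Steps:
N(b, o) = -653 + o
D = -12235/4 (D = -599515/(-653 + 849) = -599515/196 = -599515*1/196 = -12235/4 ≈ -3058.8)
H(Z, M) = 9 + Z + Z² + 302*M (H(Z, M) = 9 + ((Z*Z + 302*M) + Z) = 9 + ((Z² + 302*M) + Z) = 9 + (Z + Z² + 302*M) = 9 + Z + Z² + 302*M)
1/(H(S(-19, 8), -226) + D) = 1/((9 - 10 + (-10)² + 302*(-226)) - 12235/4) = 1/((9 - 10 + 100 - 68252) - 12235/4) = 1/(-68153 - 12235/4) = 1/(-284847/4) = -4/284847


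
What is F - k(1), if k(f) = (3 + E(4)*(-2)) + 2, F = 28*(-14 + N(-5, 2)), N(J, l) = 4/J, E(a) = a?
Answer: -2057/5 ≈ -411.40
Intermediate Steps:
F = -2072/5 (F = 28*(-14 + 4/(-5)) = 28*(-14 + 4*(-⅕)) = 28*(-14 - ⅘) = 28*(-74/5) = -2072/5 ≈ -414.40)
k(f) = -3 (k(f) = (3 + 4*(-2)) + 2 = (3 - 8) + 2 = -5 + 2 = -3)
F - k(1) = -2072/5 - 1*(-3) = -2072/5 + 3 = -2057/5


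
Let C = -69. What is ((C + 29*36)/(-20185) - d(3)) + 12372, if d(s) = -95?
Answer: 50329084/4037 ≈ 12467.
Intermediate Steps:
((C + 29*36)/(-20185) - d(3)) + 12372 = ((-69 + 29*36)/(-20185) - 1*(-95)) + 12372 = ((-69 + 1044)*(-1/20185) + 95) + 12372 = (975*(-1/20185) + 95) + 12372 = (-195/4037 + 95) + 12372 = 383320/4037 + 12372 = 50329084/4037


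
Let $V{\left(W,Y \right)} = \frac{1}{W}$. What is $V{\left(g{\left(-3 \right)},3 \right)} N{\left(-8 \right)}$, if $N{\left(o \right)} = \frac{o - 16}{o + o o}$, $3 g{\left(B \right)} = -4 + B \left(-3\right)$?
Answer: $- \frac{9}{35} \approx -0.25714$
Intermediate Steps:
$g{\left(B \right)} = - \frac{4}{3} - B$ ($g{\left(B \right)} = \frac{-4 + B \left(-3\right)}{3} = \frac{-4 - 3 B}{3} = - \frac{4}{3} - B$)
$N{\left(o \right)} = \frac{-16 + o}{o + o^{2}}$
$V{\left(g{\left(-3 \right)},3 \right)} N{\left(-8 \right)} = \frac{\frac{1}{-8} \frac{1}{1 - 8} \left(-16 - 8\right)}{- \frac{4}{3} - -3} = \frac{\left(- \frac{1}{8}\right) \frac{1}{-7} \left(-24\right)}{- \frac{4}{3} + 3} = \frac{\left(- \frac{1}{8}\right) \left(- \frac{1}{7}\right) \left(-24\right)}{\frac{5}{3}} = \frac{3}{5} \left(- \frac{3}{7}\right) = - \frac{9}{35}$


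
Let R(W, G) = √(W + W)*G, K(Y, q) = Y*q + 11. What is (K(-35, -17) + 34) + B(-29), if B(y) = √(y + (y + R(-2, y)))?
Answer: 640 + √(-58 - 58*I) ≈ 643.47 - 8.3673*I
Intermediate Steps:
K(Y, q) = 11 + Y*q
R(W, G) = G*√2*√W (R(W, G) = √(2*W)*G = (√2*√W)*G = G*√2*√W)
B(y) = √(2*y + 2*I*y) (B(y) = √(y + (y + y*√2*√(-2))) = √(y + (y + y*√2*(I*√2))) = √(y + (y + 2*I*y)) = √(2*y + 2*I*y))
(K(-35, -17) + 34) + B(-29) = ((11 - 35*(-17)) + 34) + √2*√(-29*(1 + I)) = ((11 + 595) + 34) + √2*√(-29 - 29*I) = (606 + 34) + √2*√(-29 - 29*I) = 640 + √2*√(-29 - 29*I)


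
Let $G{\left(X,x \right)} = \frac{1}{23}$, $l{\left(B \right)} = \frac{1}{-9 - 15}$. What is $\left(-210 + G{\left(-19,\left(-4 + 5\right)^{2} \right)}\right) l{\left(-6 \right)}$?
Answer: $\frac{4829}{552} \approx 8.7482$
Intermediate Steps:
$l{\left(B \right)} = - \frac{1}{24}$ ($l{\left(B \right)} = \frac{1}{-24} = - \frac{1}{24}$)
$G{\left(X,x \right)} = \frac{1}{23}$
$\left(-210 + G{\left(-19,\left(-4 + 5\right)^{2} \right)}\right) l{\left(-6 \right)} = \left(-210 + \frac{1}{23}\right) \left(- \frac{1}{24}\right) = \left(- \frac{4829}{23}\right) \left(- \frac{1}{24}\right) = \frac{4829}{552}$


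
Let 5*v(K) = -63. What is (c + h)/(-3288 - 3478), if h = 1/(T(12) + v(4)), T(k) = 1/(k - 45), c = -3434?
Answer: 7156621/14100344 ≈ 0.50755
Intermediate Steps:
v(K) = -63/5 (v(K) = (⅕)*(-63) = -63/5)
T(k) = 1/(-45 + k)
h = -165/2084 (h = 1/(1/(-45 + 12) - 63/5) = 1/(1/(-33) - 63/5) = 1/(-1/33 - 63/5) = 1/(-2084/165) = -165/2084 ≈ -0.079175)
(c + h)/(-3288 - 3478) = (-3434 - 165/2084)/(-3288 - 3478) = -7156621/2084/(-6766) = -7156621/2084*(-1/6766) = 7156621/14100344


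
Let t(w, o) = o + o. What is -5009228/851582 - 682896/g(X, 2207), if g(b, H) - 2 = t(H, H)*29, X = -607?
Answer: -76422699956/6813081791 ≈ -11.217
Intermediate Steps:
t(w, o) = 2*o
g(b, H) = 2 + 58*H (g(b, H) = 2 + (2*H)*29 = 2 + 58*H)
-5009228/851582 - 682896/g(X, 2207) = -5009228/851582 - 682896/(2 + 58*2207) = -5009228*1/851582 - 682896/(2 + 128006) = -2504614/425791 - 682896/128008 = -2504614/425791 - 682896*1/128008 = -2504614/425791 - 85362/16001 = -76422699956/6813081791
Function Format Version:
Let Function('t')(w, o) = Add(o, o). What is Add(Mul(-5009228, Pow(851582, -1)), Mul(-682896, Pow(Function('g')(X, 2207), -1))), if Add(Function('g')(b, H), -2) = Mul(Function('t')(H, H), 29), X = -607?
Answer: Rational(-76422699956, 6813081791) ≈ -11.217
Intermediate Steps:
Function('t')(w, o) = Mul(2, o)
Function('g')(b, H) = Add(2, Mul(58, H)) (Function('g')(b, H) = Add(2, Mul(Mul(2, H), 29)) = Add(2, Mul(58, H)))
Add(Mul(-5009228, Pow(851582, -1)), Mul(-682896, Pow(Function('g')(X, 2207), -1))) = Add(Mul(-5009228, Pow(851582, -1)), Mul(-682896, Pow(Add(2, Mul(58, 2207)), -1))) = Add(Mul(-5009228, Rational(1, 851582)), Mul(-682896, Pow(Add(2, 128006), -1))) = Add(Rational(-2504614, 425791), Mul(-682896, Pow(128008, -1))) = Add(Rational(-2504614, 425791), Mul(-682896, Rational(1, 128008))) = Add(Rational(-2504614, 425791), Rational(-85362, 16001)) = Rational(-76422699956, 6813081791)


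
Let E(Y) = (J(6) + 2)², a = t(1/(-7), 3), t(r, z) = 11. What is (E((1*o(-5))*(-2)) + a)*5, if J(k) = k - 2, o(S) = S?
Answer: 235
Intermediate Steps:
J(k) = -2 + k
a = 11
E(Y) = 36 (E(Y) = ((-2 + 6) + 2)² = (4 + 2)² = 6² = 36)
(E((1*o(-5))*(-2)) + a)*5 = (36 + 11)*5 = 47*5 = 235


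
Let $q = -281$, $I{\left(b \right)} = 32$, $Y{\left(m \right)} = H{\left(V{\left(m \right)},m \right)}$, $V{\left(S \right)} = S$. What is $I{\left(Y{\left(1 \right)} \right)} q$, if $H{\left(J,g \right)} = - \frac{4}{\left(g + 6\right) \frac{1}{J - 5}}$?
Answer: $-8992$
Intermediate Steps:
$H{\left(J,g \right)} = - \frac{4 \left(-5 + J\right)}{6 + g}$ ($H{\left(J,g \right)} = - \frac{4}{\left(6 + g\right) \frac{1}{-5 + J}} = - \frac{4}{\frac{1}{-5 + J} \left(6 + g\right)} = - 4 \frac{-5 + J}{6 + g} = - \frac{4 \left(-5 + J\right)}{6 + g}$)
$Y{\left(m \right)} = \frac{4 \left(5 - m\right)}{6 + m}$
$I{\left(Y{\left(1 \right)} \right)} q = 32 \left(-281\right) = -8992$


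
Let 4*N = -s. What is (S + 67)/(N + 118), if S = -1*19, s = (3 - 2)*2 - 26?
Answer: 12/31 ≈ 0.38710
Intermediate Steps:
s = -24 (s = 1*2 - 26 = 2 - 26 = -24)
N = 6 (N = (-1*(-24))/4 = (¼)*24 = 6)
S = -19
(S + 67)/(N + 118) = (-19 + 67)/(6 + 118) = 48/124 = (1/124)*48 = 12/31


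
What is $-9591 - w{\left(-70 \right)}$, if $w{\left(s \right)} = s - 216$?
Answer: $-9305$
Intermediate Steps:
$w{\left(s \right)} = -216 + s$
$-9591 - w{\left(-70 \right)} = -9591 - \left(-216 - 70\right) = -9591 - -286 = -9591 + 286 = -9305$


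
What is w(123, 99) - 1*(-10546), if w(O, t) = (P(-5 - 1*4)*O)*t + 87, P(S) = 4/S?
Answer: 5221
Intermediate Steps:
w(O, t) = 87 - 4*O*t/9 (w(O, t) = ((4/(-5 - 1*4))*O)*t + 87 = ((4/(-5 - 4))*O)*t + 87 = ((4/(-9))*O)*t + 87 = ((4*(-⅑))*O)*t + 87 = (-4*O/9)*t + 87 = -4*O*t/9 + 87 = 87 - 4*O*t/9)
w(123, 99) - 1*(-10546) = (87 - 4/9*123*99) - 1*(-10546) = (87 - 5412) + 10546 = -5325 + 10546 = 5221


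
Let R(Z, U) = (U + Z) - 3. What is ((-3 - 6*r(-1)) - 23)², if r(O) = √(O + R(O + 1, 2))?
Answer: 604 + 312*I*√2 ≈ 604.0 + 441.23*I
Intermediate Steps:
R(Z, U) = -3 + U + Z
r(O) = √2*√O (r(O) = √(O + (-3 + 2 + (O + 1))) = √(O + (-3 + 2 + (1 + O))) = √(O + O) = √(2*O) = √2*√O)
((-3 - 6*r(-1)) - 23)² = ((-3 - 6*√2*√(-1)) - 23)² = ((-3 - 6*√2*I) - 23)² = ((-3 - 6*I*√2) - 23)² = (-26 - 6*I*√2)²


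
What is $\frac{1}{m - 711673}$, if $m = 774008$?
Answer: $\frac{1}{62335} \approx 1.6042 \cdot 10^{-5}$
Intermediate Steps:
$\frac{1}{m - 711673} = \frac{1}{774008 - 711673} = \frac{1}{62335}$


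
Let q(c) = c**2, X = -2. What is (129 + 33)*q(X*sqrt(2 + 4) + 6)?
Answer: 9720 - 3888*sqrt(6) ≈ 196.38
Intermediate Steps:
(129 + 33)*q(X*sqrt(2 + 4) + 6) = (129 + 33)*(-2*sqrt(2 + 4) + 6)**2 = 162*(-2*sqrt(6) + 6)**2 = 162*(6 - 2*sqrt(6))**2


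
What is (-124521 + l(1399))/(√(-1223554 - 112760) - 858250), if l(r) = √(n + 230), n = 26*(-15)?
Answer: (124521 - 4*I*√10)/(858250 - I*√1336314) ≈ 0.14509 + 0.00018068*I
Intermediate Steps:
n = -390
l(r) = 4*I*√10 (l(r) = √(-390 + 230) = √(-160) = 4*I*√10)
(-124521 + l(1399))/(√(-1223554 - 112760) - 858250) = (-124521 + 4*I*√10)/(√(-1223554 - 112760) - 858250) = (-124521 + 4*I*√10)/(√(-1336314) - 858250) = (-124521 + 4*I*√10)/(I*√1336314 - 858250) = (-124521 + 4*I*√10)/(-858250 + I*√1336314)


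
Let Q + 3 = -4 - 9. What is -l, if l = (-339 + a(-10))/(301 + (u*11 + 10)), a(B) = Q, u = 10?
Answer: 355/421 ≈ 0.84323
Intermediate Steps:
Q = -16 (Q = -3 + (-4 - 9) = -3 - 13 = -16)
a(B) = -16
l = -355/421 (l = (-339 - 16)/(301 + (10*11 + 10)) = -355/(301 + (110 + 10)) = -355/(301 + 120) = -355/421 ≈ -0.84323)
-l = -1*(-355/421) = 355/421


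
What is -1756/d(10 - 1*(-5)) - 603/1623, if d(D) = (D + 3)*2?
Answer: -239308/4869 ≈ -49.149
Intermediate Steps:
d(D) = 6 + 2*D (d(D) = (3 + D)*2 = 6 + 2*D)
-1756/d(10 - 1*(-5)) - 603/1623 = -1756/(6 + 2*(10 - 1*(-5))) - 603/1623 = -1756/(6 + 2*(10 + 5)) - 603*1/1623 = -1756/(6 + 2*15) - 201/541 = -1756/(6 + 30) - 201/541 = -1756/36 - 201/541 = -1756*1/36 - 201/541 = -439/9 - 201/541 = -239308/4869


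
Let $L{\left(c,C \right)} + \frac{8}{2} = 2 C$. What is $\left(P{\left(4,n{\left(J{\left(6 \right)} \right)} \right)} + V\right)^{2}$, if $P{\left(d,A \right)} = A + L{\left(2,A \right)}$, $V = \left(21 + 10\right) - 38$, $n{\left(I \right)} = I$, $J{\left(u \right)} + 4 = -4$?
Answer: $1225$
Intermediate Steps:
$J{\left(u \right)} = -8$ ($J{\left(u \right)} = -4 - 4 = -8$)
$L{\left(c,C \right)} = -4 + 2 C$
$V = -7$ ($V = 31 - 38 = -7$)
$P{\left(d,A \right)} = -4 + 3 A$ ($P{\left(d,A \right)} = A + \left(-4 + 2 A\right) = -4 + 3 A$)
$\left(P{\left(4,n{\left(J{\left(6 \right)} \right)} \right)} + V\right)^{2} = \left(\left(-4 + 3 \left(-8\right)\right) - 7\right)^{2} = \left(\left(-4 - 24\right) - 7\right)^{2} = \left(-28 - 7\right)^{2} = \left(-35\right)^{2} = 1225$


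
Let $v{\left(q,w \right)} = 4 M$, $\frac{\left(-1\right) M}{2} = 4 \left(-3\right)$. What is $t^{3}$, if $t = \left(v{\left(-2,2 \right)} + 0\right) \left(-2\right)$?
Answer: $-7077888$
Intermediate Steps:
$M = 24$ ($M = - 2 \cdot 4 \left(-3\right) = \left(-2\right) \left(-12\right) = 24$)
$v{\left(q,w \right)} = 96$ ($v{\left(q,w \right)} = 4 \cdot 24 = 96$)
$t = -192$ ($t = \left(96 + 0\right) \left(-2\right) = 96 \left(-2\right) = -192$)
$t^{3} = \left(-192\right)^{3} = -7077888$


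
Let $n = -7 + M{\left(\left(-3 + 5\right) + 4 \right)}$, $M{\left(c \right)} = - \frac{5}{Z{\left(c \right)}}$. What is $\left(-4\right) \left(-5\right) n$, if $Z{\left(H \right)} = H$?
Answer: $- \frac{470}{3} \approx -156.67$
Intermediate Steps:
$M{\left(c \right)} = - \frac{5}{c}$
$n = - \frac{47}{6}$ ($n = -7 - \frac{5}{\left(-3 + 5\right) + 4} = -7 - \frac{5}{2 + 4} = -7 - \frac{5}{6} = - \frac{47}{6} \approx -7.8333$)
$\left(-4\right) \left(-5\right) n = \left(-4\right) \left(-5\right) \left(- \frac{47}{6}\right) = 20 \left(- \frac{47}{6}\right) = - \frac{470}{3}$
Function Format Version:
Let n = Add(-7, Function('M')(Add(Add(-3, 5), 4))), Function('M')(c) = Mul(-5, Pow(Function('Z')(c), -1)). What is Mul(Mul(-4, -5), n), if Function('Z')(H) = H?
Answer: Rational(-470, 3) ≈ -156.67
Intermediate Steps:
Function('M')(c) = Mul(-5, Pow(c, -1))
n = Rational(-47, 6) (n = Add(-7, Mul(-5, Pow(Add(Add(-3, 5), 4), -1))) = Add(-7, Mul(-5, Pow(Add(2, 4), -1))) = Add(-7, Mul(-5, Pow(6, -1))) = Add(-7, Mul(-5, Rational(1, 6))) = Add(-7, Rational(-5, 6)) = Rational(-47, 6) ≈ -7.8333)
Mul(Mul(-4, -5), n) = Mul(Mul(-4, -5), Rational(-47, 6)) = Mul(20, Rational(-47, 6)) = Rational(-470, 3)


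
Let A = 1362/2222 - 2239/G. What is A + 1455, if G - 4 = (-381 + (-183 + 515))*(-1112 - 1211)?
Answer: 184083412037/126466241 ≈ 1455.6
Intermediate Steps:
G = 113831 (G = 4 + (-381 + (-183 + 515))*(-1112 - 1211) = 4 + (-381 + 332)*(-2323) = 4 - 49*(-2323) = 4 + 113827 = 113831)
A = 75031382/126466241 (A = 1362/2222 - 2239/113831 = 1362*(1/2222) - 2239*1/113831 = 681/1111 - 2239/113831 = 75031382/126466241 ≈ 0.59329)
A + 1455 = 75031382/126466241 + 1455 = 184083412037/126466241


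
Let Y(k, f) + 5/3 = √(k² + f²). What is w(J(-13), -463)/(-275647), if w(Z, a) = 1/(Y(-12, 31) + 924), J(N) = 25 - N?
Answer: -8301/2107691784568 + 9*√1105/2107691784568 ≈ -3.7965e-9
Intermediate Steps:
Y(k, f) = -5/3 + √(f² + k²) (Y(k, f) = -5/3 + √(k² + f²) = -5/3 + √(f² + k²))
w(Z, a) = 1/(2767/3 + √1105) (w(Z, a) = 1/((-5/3 + √(31² + (-12)²)) + 924) = 1/((-5/3 + √(961 + 144)) + 924) = 1/((-5/3 + √1105) + 924) = 1/(2767/3 + √1105))
w(J(-13), -463)/(-275647) = (8301/7646344 - 9*√1105/7646344)/(-275647) = (8301/7646344 - 9*√1105/7646344)*(-1/275647) = -8301/2107691784568 + 9*√1105/2107691784568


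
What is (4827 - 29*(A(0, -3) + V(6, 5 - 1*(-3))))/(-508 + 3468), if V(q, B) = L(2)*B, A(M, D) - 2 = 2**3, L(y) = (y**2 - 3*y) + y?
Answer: 4537/2960 ≈ 1.5328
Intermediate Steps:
L(y) = y**2 - 2*y
A(M, D) = 10 (A(M, D) = 2 + 2**3 = 2 + 8 = 10)
V(q, B) = 0 (V(q, B) = (2*(-2 + 2))*B = (2*0)*B = 0*B = 0)
(4827 - 29*(A(0, -3) + V(6, 5 - 1*(-3))))/(-508 + 3468) = (4827 - 29*(10 + 0))/(-508 + 3468) = (4827 - 29*10)/2960 = (4827 - 290)*(1/2960) = 4537*(1/2960) = 4537/2960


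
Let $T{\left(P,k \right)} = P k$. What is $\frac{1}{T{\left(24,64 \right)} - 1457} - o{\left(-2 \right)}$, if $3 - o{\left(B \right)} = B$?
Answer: $- \frac{394}{79} \approx -4.9873$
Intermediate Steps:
$o{\left(B \right)} = 3 - B$
$\frac{1}{T{\left(24,64 \right)} - 1457} - o{\left(-2 \right)} = \frac{1}{24 \cdot 64 - 1457} - \left(3 - -2\right) = \frac{1}{1536 - 1457} - \left(3 + 2\right) = \frac{1}{79} - 5 = - \frac{394}{79}$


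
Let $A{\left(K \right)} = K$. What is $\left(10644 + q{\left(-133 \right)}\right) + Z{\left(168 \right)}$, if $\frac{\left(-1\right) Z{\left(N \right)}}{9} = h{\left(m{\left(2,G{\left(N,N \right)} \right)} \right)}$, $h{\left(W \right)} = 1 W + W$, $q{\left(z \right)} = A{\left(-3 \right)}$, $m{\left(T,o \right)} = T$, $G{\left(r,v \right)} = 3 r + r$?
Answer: $10605$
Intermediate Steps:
$G{\left(r,v \right)} = 4 r$
$q{\left(z \right)} = -3$
$h{\left(W \right)} = 2 W$ ($h{\left(W \right)} = W + W = 2 W$)
$Z{\left(N \right)} = -36$ ($Z{\left(N \right)} = - 9 \cdot 2 \cdot 2 = \left(-9\right) 4 = -36$)
$\left(10644 + q{\left(-133 \right)}\right) + Z{\left(168 \right)} = \left(10644 - 3\right) - 36 = 10641 - 36 = 10605$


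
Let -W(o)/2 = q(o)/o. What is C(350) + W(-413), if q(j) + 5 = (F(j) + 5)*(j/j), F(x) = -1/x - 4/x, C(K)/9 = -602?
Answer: -924142832/170569 ≈ -5418.0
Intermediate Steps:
C(K) = -5418 (C(K) = 9*(-602) = -5418)
F(x) = -5/x
q(j) = -5/j (q(j) = -5 + (-5/j + 5)*(j/j) = -5 + (5 - 5/j)*1 = -5 + (5 - 5/j) = -5/j)
W(o) = 10/o² (W(o) = -2*(-5/o)/o = -(-10)/o² = 10/o²)
C(350) + W(-413) = -5418 + 10/(-413)² = -5418 + 10*(1/170569) = -5418 + 10/170569 = -924142832/170569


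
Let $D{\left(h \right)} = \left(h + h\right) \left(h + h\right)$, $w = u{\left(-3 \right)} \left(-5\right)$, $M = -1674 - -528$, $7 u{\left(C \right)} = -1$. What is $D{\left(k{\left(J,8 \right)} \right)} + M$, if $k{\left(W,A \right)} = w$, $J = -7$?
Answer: $- \frac{56054}{49} \approx -1144.0$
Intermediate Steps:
$u{\left(C \right)} = - \frac{1}{7}$ ($u{\left(C \right)} = \frac{1}{7} \left(-1\right) = - \frac{1}{7}$)
$M = -1146$ ($M = -1674 + 528 = -1146$)
$w = \frac{5}{7}$ ($w = \left(- \frac{1}{7}\right) \left(-5\right) = \frac{5}{7} \approx 0.71429$)
$k{\left(W,A \right)} = \frac{5}{7}$
$D{\left(h \right)} = 4 h^{2}$ ($D{\left(h \right)} = 2 h 2 h = 4 h^{2}$)
$D{\left(k{\left(J,8 \right)} \right)} + M = 4 \left(\frac{5}{7}\right)^{2} - 1146 = 4 \cdot \frac{25}{49} - 1146 = \frac{100}{49} - 1146 = - \frac{56054}{49}$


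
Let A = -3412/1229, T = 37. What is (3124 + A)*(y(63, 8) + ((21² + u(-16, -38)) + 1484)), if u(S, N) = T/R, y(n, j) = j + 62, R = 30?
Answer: 114862786904/18435 ≈ 6.2307e+6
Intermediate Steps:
y(n, j) = 62 + j
A = -3412/1229 (A = -3412*1/1229 = -3412/1229 ≈ -2.7762)
u(S, N) = 37/30
(3124 + A)*(y(63, 8) + ((21² + u(-16, -38)) + 1484)) = (3124 - 3412/1229)*((62 + 8) + ((21² + 37/30) + 1484)) = 3835984*(70 + ((441 + 37/30) + 1484))/1229 = 3835984*(70 + (13267/30 + 1484))/1229 = 3835984*(70 + 57787/30)/1229 = (3835984/1229)*(59887/30) = 114862786904/18435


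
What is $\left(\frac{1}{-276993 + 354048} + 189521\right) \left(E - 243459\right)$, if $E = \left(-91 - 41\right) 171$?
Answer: $- \frac{1294998174752112}{25685} \approx -5.0418 \cdot 10^{10}$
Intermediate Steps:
$E = -22572$ ($E = \left(-132\right) 171 = -22572$)
$\left(\frac{1}{-276993 + 354048} + 189521\right) \left(E - 243459\right) = \left(\frac{1}{-276993 + 354048} + 189521\right) \left(-22572 - 243459\right) = \left(\frac{1}{77055} + 189521\right) \left(-266031\right) = \frac{14603540656}{77055} \left(-266031\right) = - \frac{1294998174752112}{25685}$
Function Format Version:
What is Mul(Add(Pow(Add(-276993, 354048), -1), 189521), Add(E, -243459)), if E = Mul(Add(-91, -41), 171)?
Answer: Rational(-1294998174752112, 25685) ≈ -5.0418e+10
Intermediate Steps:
E = -22572 (E = Mul(-132, 171) = -22572)
Mul(Add(Pow(Add(-276993, 354048), -1), 189521), Add(E, -243459)) = Mul(Add(Pow(Add(-276993, 354048), -1), 189521), Add(-22572, -243459)) = Mul(Add(Pow(77055, -1), 189521), -266031) = Mul(Add(Rational(1, 77055), 189521), -266031) = Mul(Rational(14603540656, 77055), -266031) = Rational(-1294998174752112, 25685)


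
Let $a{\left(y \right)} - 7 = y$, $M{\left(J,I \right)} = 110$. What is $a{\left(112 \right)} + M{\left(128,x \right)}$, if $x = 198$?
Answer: $229$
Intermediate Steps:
$a{\left(y \right)} = 7 + y$
$a{\left(112 \right)} + M{\left(128,x \right)} = \left(7 + 112\right) + 110 = 119 + 110 = 229$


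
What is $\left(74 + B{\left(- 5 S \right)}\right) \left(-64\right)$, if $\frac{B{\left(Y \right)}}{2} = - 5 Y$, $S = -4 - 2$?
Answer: $14464$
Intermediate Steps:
$S = -6$ ($S = -4 - 2 = -6$)
$B{\left(Y \right)} = - 10 Y$ ($B{\left(Y \right)} = 2 \left(- 5 Y\right) = - 10 Y$)
$\left(74 + B{\left(- 5 S \right)}\right) \left(-64\right) = \left(74 - 10 \left(\left(-5\right) \left(-6\right)\right)\right) \left(-64\right) = \left(74 - 300\right) \left(-64\right) = \left(-226\right) \left(-64\right) = 14464$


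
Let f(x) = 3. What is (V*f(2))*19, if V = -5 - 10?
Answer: -855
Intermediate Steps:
V = -15
(V*f(2))*19 = -15*3*19 = -45*19 = -855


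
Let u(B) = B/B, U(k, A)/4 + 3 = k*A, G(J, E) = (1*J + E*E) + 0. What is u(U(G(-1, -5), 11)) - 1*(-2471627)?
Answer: 2471628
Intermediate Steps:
G(J, E) = J + E**2 (G(J, E) = (J + E**2) + 0 = J + E**2)
U(k, A) = -12 + 4*A*k (U(k, A) = -12 + 4*(k*A) = -12 + 4*(A*k) = -12 + 4*A*k)
u(B) = 1
u(U(G(-1, -5), 11)) - 1*(-2471627) = 1 - 1*(-2471627) = 1 + 2471627 = 2471628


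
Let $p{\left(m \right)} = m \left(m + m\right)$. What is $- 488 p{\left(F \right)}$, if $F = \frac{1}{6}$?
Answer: $- \frac{244}{9} \approx -27.111$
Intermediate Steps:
$F = \frac{1}{6} \approx 0.16667$
$p{\left(m \right)} = 2 m^{2}$ ($p{\left(m \right)} = m 2 m = 2 m^{2}$)
$- 488 p{\left(F \right)} = - 488 \cdot \frac{2}{36} = - 488 \cdot 2 \cdot \frac{1}{36} = \left(-488\right) \frac{1}{18} = - \frac{244}{9}$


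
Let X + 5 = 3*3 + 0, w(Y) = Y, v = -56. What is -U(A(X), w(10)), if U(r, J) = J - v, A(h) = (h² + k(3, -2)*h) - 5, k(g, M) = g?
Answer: -66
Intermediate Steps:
X = 4 (X = -5 + (3*3 + 0) = -5 + (9 + 0) = -5 + 9 = 4)
A(h) = -5 + h² + 3*h (A(h) = (h² + 3*h) - 5 = -5 + h² + 3*h)
U(r, J) = 56 + J (U(r, J) = J - 1*(-56) = J + 56 = 56 + J)
-U(A(X), w(10)) = -(56 + 10) = -1*66 = -66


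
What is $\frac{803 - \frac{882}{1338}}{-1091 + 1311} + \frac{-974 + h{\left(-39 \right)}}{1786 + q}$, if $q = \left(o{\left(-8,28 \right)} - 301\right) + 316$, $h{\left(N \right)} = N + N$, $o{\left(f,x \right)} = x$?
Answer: $\frac{137818609}{44865370} \approx 3.0718$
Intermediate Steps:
$h{\left(N \right)} = 2 N$
$q = 43$ ($q = \left(28 - 301\right) + 316 = -273 + 316 = 43$)
$\frac{803 - \frac{882}{1338}}{-1091 + 1311} + \frac{-974 + h{\left(-39 \right)}}{1786 + q} = \frac{803 - \frac{882}{1338}}{-1091 + 1311} + \frac{-974 + 2 \left(-39\right)}{1786 + 43} = \frac{803 - \frac{147}{223}}{220} + \frac{-974 - 78}{1829} = \left(803 - \frac{147}{223}\right) \frac{1}{220} - \frac{1052}{1829} = \frac{178922}{223} \cdot \frac{1}{220} - \frac{1052}{1829} = \frac{89461}{24530} - \frac{1052}{1829} = \frac{137818609}{44865370}$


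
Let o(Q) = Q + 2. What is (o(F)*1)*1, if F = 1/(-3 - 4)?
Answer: 13/7 ≈ 1.8571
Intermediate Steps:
F = -1/7 (F = 1/(-7) = -1/7 ≈ -0.14286)
o(Q) = 2 + Q
(o(F)*1)*1 = ((2 - 1/7)*1)*1 = ((13/7)*1)*1 = (13/7)*1 = 13/7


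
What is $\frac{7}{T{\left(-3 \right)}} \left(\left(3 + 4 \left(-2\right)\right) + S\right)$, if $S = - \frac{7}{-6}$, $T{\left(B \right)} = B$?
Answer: $\frac{161}{18} \approx 8.9444$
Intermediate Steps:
$S = \frac{7}{6}$ ($S = \left(-7\right) \left(- \frac{1}{6}\right) = \frac{7}{6} \approx 1.1667$)
$\frac{7}{T{\left(-3 \right)}} \left(\left(3 + 4 \left(-2\right)\right) + S\right) = \frac{7}{-3} \left(\left(3 + 4 \left(-2\right)\right) + \frac{7}{6}\right) = 7 \left(- \frac{1}{3}\right) \left(\left(3 - 8\right) + \frac{7}{6}\right) = - \frac{7 \left(-5 + \frac{7}{6}\right)}{3} = \left(- \frac{7}{3}\right) \left(- \frac{23}{6}\right) = \frac{161}{18}$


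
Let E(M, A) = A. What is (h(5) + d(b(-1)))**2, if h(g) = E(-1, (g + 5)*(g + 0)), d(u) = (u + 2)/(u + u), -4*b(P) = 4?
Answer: 9801/4 ≈ 2450.3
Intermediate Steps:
b(P) = -1 (b(P) = -1/4*4 = -1)
d(u) = (2 + u)/(2*u) (d(u) = (2 + u)/((2*u)) = (2 + u)*(1/(2*u)) = (2 + u)/(2*u))
h(g) = g*(5 + g) (h(g) = (g + 5)*(g + 0) = (5 + g)*g = g*(5 + g))
(h(5) + d(b(-1)))**2 = (5*(5 + 5) + (1/2)*(2 - 1)/(-1))**2 = (5*10 + (1/2)*(-1)*1)**2 = (50 - 1/2)**2 = (99/2)**2 = 9801/4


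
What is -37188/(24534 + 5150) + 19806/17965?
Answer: -20040279/133318265 ≈ -0.15032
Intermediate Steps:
-37188/(24534 + 5150) + 19806/17965 = -37188/29684 + 19806*(1/17965) = -37188*1/29684 + 19806/17965 = -9297/7421 + 19806/17965 = -20040279/133318265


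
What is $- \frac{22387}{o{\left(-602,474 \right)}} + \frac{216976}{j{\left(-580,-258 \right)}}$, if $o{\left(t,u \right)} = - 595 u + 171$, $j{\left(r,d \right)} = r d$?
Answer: $\frac{2687776211}{1757390865} \approx 1.5294$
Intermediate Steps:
$j{\left(r,d \right)} = d r$
$o{\left(t,u \right)} = 171 - 595 u$
$- \frac{22387}{o{\left(-602,474 \right)}} + \frac{216976}{j{\left(-580,-258 \right)}} = - \frac{22387}{171 - 282030} + \frac{216976}{\left(-258\right) \left(-580\right)} = - \frac{22387}{171 - 282030} + \frac{216976}{149640} = - \frac{22387}{-281859} + 216976 \cdot \frac{1}{149640} = \left(-22387\right) \left(- \frac{1}{281859}\right) + \frac{27122}{18705} = \frac{22387}{281859} + \frac{27122}{18705} = \frac{2687776211}{1757390865}$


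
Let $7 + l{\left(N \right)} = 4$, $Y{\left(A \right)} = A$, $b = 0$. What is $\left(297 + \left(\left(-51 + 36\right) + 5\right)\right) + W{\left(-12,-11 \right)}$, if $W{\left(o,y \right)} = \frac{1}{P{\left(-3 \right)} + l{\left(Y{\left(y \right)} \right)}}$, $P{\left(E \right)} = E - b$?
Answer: $\frac{1721}{6} \approx 286.83$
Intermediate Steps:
$P{\left(E \right)} = E$ ($P{\left(E \right)} = E - 0 = E + 0 = E$)
$l{\left(N \right)} = -3$ ($l{\left(N \right)} = -7 + 4 = -3$)
$W{\left(o,y \right)} = - \frac{1}{6}$ ($W{\left(o,y \right)} = \frac{1}{-3 - 3} = \frac{1}{-6} = - \frac{1}{6}$)
$\left(297 + \left(\left(-51 + 36\right) + 5\right)\right) + W{\left(-12,-11 \right)} = \left(297 + \left(\left(-51 + 36\right) + 5\right)\right) - \frac{1}{6} = \left(297 + \left(-15 + 5\right)\right) - \frac{1}{6} = \left(297 - 10\right) - \frac{1}{6} = 287 - \frac{1}{6} = \frac{1721}{6}$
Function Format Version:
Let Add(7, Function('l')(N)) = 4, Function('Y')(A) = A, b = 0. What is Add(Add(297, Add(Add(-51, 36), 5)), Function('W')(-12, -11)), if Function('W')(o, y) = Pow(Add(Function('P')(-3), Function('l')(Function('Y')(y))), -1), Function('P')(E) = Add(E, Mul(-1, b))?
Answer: Rational(1721, 6) ≈ 286.83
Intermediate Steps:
Function('P')(E) = E (Function('P')(E) = Add(E, Mul(-1, 0)) = Add(E, 0) = E)
Function('l')(N) = -3 (Function('l')(N) = Add(-7, 4) = -3)
Function('W')(o, y) = Rational(-1, 6) (Function('W')(o, y) = Pow(Add(-3, -3), -1) = Pow(-6, -1) = Rational(-1, 6))
Add(Add(297, Add(Add(-51, 36), 5)), Function('W')(-12, -11)) = Add(Add(297, Add(Add(-51, 36), 5)), Rational(-1, 6)) = Add(Add(297, Add(-15, 5)), Rational(-1, 6)) = Add(Add(297, -10), Rational(-1, 6)) = Add(287, Rational(-1, 6)) = Rational(1721, 6)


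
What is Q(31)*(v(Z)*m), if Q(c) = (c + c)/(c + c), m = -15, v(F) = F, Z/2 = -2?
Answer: 60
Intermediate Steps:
Z = -4 (Z = 2*(-2) = -4)
Q(c) = 1 (Q(c) = (2*c)/((2*c)) = (2*c)*(1/(2*c)) = 1)
Q(31)*(v(Z)*m) = 1*(-4*(-15)) = 1*60 = 60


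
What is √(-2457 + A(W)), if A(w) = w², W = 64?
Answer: √1639 ≈ 40.485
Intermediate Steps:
√(-2457 + A(W)) = √(-2457 + 64²) = √(-2457 + 4096) = √1639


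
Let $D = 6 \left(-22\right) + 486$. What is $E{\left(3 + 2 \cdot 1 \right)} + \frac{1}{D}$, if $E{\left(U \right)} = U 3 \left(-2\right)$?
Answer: $- \frac{10619}{354} \approx -29.997$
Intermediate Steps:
$E{\left(U \right)} = - 6 U$ ($E{\left(U \right)} = 3 U \left(-2\right) = - 6 U$)
$D = 354$ ($D = -132 + 486 = 354$)
$E{\left(3 + 2 \cdot 1 \right)} + \frac{1}{D} = - 6 \left(3 + 2 \cdot 1\right) + \frac{1}{354} = - 6 \left(3 + 2\right) + \frac{1}{354} = \left(-6\right) 5 + \frac{1}{354} = -30 + \frac{1}{354} = - \frac{10619}{354}$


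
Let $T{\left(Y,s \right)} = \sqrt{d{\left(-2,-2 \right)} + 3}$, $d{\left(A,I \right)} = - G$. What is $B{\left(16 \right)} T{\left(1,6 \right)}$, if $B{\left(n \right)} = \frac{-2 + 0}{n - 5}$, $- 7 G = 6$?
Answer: $- \frac{6 \sqrt{21}}{77} \approx -0.35708$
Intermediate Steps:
$G = - \frac{6}{7}$ ($G = \left(- \frac{1}{7}\right) 6 = - \frac{6}{7} \approx -0.85714$)
$d{\left(A,I \right)} = \frac{6}{7}$ ($d{\left(A,I \right)} = \left(-1\right) \left(- \frac{6}{7}\right) = \frac{6}{7}$)
$B{\left(n \right)} = - \frac{2}{-5 + n}$
$T{\left(Y,s \right)} = \frac{3 \sqrt{21}}{7}$ ($T{\left(Y,s \right)} = \sqrt{\frac{6}{7} + 3} = \sqrt{\frac{27}{7}} = \frac{3 \sqrt{21}}{7}$)
$B{\left(16 \right)} T{\left(1,6 \right)} = - \frac{2}{-5 + 16} \frac{3 \sqrt{21}}{7} = - \frac{2}{11} \frac{3 \sqrt{21}}{7} = \left(-2\right) \frac{1}{11} \frac{3 \sqrt{21}}{7} = - \frac{2 \frac{3 \sqrt{21}}{7}}{11} = - \frac{6 \sqrt{21}}{77}$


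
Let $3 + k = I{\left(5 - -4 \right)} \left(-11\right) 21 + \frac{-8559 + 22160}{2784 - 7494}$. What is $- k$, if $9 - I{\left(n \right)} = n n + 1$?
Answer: $- \frac{79396999}{4710} \approx -16857.0$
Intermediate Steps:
$I{\left(n \right)} = 8 - n^{2}$ ($I{\left(n \right)} = 9 - \left(n n + 1\right) = 9 - \left(n^{2} + 1\right) = 9 - \left(1 + n^{2}\right) = 8 - n^{2}$)
$k = \frac{79396999}{4710}$ ($k = -3 + \left(\left(8 - \left(5 - -4\right)^{2}\right) \left(-11\right) 21 + \frac{-8559 + 22160}{2784 - 7494}\right) = -3 + \left(\left(8 - \left(5 + 4\right)^{2}\right) \left(-11\right) 21 + \frac{13601}{-4710}\right) = -3 + \left(\left(8 - 9^{2}\right) \left(-11\right) 21 + 13601 \left(- \frac{1}{4710}\right)\right) = -3 - \left(\frac{13601}{4710} - \left(8 - 81\right) \left(-11\right) 21\right) = -3 - \left(\frac{13601}{4710} - \left(-73\right) \left(-11\right) 21\right) = -3 + \left(803 \cdot 21 - \frac{13601}{4710}\right) = -3 + \left(16863 - \frac{13601}{4710}\right) = -3 + \frac{79411129}{4710} = \frac{79396999}{4710} \approx 16857.0$)
$- k = \left(-1\right) \frac{79396999}{4710} = - \frac{79396999}{4710}$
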